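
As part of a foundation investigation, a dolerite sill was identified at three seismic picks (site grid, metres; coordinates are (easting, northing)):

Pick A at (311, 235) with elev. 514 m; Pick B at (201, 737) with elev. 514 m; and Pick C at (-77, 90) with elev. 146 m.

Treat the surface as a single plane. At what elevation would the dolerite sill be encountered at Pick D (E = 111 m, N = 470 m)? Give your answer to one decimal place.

383.8 m

Let the plane be z = a·E + b·N + c.
Pick B−Pick A: −110a + 502b = 0;  Pick C−Pick A: −388a − 145b = −368.
Solving gives a = 0.87666, b = 0.19210.
Then c = 514 − a·311 − b·235 = 196.21.
At (111, 470): z = 97.3 + 90.3 + 196.21 = 383.8 m.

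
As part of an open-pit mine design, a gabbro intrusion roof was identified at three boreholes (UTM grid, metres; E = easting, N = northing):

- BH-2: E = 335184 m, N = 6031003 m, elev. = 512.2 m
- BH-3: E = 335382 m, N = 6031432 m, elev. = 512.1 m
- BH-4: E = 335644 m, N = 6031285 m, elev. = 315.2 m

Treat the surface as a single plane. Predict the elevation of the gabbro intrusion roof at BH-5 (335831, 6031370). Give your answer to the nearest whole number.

Let the plane be z = a·E + b·N + c.
BH-3−BH-2: 198a + 429b = −0.1;  BH-4−BH-2: 460a + 282b = −197.
Solving gives a = −0.59704885, b = 0.27532791.
Then c = 512.2 − a·335184 − b·6031003 = −1459870.01.
At (335831, 6031370): z = −200507.5 + 1660604.5 − 1459870.01 = 227.0 m.

227 m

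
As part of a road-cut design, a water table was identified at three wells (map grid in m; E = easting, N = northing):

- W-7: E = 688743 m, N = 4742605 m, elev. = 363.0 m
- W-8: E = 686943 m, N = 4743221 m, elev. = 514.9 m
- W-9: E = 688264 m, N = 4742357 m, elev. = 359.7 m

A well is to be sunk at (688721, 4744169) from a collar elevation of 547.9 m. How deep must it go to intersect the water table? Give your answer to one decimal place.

Let the plane be z = a·E + b·N + c.
W-8−W-7: −1800a + 616b = 151.9;  W-9−W-7: −479a − 248b = −3.3.
Solving gives a = −0.048064909, b = 0.106141498.
Then c = 363 − a·688743 − b·4742605 = −469919.83.
At (688721, 4744169): z_contact = −33103.31 + 503553.21 − 469919.83 = 530.06 m.
Depth below ground = 547.9 − 530.06 = 17.8 m.

17.8 m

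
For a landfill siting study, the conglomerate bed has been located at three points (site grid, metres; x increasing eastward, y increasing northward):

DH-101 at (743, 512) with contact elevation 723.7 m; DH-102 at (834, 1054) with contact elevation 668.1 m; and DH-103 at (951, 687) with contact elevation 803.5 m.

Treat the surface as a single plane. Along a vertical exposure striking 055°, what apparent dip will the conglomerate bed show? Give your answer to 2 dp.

18.61°

Two edge vectors: DH-101→DH-102 = (91, 542, -55.6), DH-101→DH-103 = (208, 175, 79.8).
Normal n = (DH-101→DH-102) × (DH-101→DH-103) = (52981.6, -18826.6, -96811).
So ∂z/∂x = −n_x/n_z = 0.54727 and ∂z/∂y = −n_y/n_z = −0.19447.
Unit vector along 055° is (sin 55°, cos 55°) = (0.8192, 0.5736).
Slope in that direction = a·(0.8192) + b·(0.5736) = 0.33675.
Apparent dip = arctan|0.33675| = 18.61° (true dip is 30.1°, so apparent ≤ true as expected).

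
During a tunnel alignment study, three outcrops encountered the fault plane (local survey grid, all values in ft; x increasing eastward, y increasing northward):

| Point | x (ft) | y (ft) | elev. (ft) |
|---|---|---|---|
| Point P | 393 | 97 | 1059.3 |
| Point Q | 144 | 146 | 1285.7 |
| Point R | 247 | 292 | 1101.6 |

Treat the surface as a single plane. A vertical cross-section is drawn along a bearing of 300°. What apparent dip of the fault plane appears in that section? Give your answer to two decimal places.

Two edge vectors: Point P→Point Q = (-249, 49, 226.4), Point P→Point R = (-146, 195, 42.3).
Normal n = (Point P→Point Q) × (Point P→Point R) = (-42075.3, -22521.7, -41401).
So ∂z/∂x = −n_x/n_z = −1.01629 and ∂z/∂y = −n_y/n_z = −0.54399.
Unit vector along 300° is (sin 300°, cos 300°) = (-0.8660, 0.5000).
Slope in that direction = a·(-0.8660) + b·(0.5000) = 0.60814.
Apparent dip = arctan|0.60814| = 31.31° (true dip is 49.1°, so apparent ≤ true as expected).

31.31°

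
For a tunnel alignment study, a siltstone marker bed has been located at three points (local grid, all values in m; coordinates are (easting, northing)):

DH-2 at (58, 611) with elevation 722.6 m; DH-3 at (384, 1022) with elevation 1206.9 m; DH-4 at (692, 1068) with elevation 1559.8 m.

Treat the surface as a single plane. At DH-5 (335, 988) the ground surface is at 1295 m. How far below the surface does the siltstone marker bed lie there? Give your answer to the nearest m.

Two edge vectors: DH-2→DH-3 = (326, 411, 484.3), DH-2→DH-4 = (634, 457, 837.2).
Normal n = (DH-2→DH-3) × (DH-2→DH-4) = (122764.1, 34119, -111592).
So ∂z/∂E = −n_x/n_z = 1.10012 and ∂z/∂N = −n_y/n_z = 0.30575.
Intercept c from DH-2: 722.6 − 63.81 − 186.81 = 471.98.
At (335, 988): z_contact = 368.5 + 302.1 + 471.98 = 1142.6 m.
Depth below ground = 1295 − 1142.6 = 152 m.

152 m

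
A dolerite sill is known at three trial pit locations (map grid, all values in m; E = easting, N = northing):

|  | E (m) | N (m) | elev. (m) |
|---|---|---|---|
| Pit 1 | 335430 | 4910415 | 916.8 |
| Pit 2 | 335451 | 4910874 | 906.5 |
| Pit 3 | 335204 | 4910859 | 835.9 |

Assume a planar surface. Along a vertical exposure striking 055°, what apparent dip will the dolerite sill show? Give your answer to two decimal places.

Two edge vectors: Pit 1→Pit 2 = (21, 459, -10.3), Pit 1→Pit 3 = (-226, 444, -80.9).
Normal n = (Pit 1→Pit 2) × (Pit 1→Pit 3) = (-32559.9, 4026.7, 113058).
So ∂z/∂E = −n_x/n_z = 0.28799 and ∂z/∂N = −n_y/n_z = −0.03562.
Unit vector along 055° is (sin 55°, cos 55°) = (0.8192, 0.5736).
Slope in that direction = a·(0.8192) + b·(0.5736) = 0.21548.
Apparent dip = arctan|0.21548| = 12.16° (true dip is 16.2°, so apparent ≤ true as expected).

12.16°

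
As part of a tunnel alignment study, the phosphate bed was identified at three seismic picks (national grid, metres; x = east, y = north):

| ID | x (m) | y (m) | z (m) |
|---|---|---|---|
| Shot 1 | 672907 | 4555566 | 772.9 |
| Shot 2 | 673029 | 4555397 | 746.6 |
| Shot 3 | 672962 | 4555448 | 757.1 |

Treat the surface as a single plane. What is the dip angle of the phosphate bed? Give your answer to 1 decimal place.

7.2°

Let the plane be z = a·x + b·y + c.
Shot 2−Shot 1: 122a − 169b = −26.3;  Shot 3−Shot 1: 55a − 118b = −15.8.
Solving gives a = −0.08492, b = 0.09431.
Gradient magnitude |∇z| = √(a² + b²) = √(0.00721 + 0.00890) = 0.12692.
True dip = arctan(0.12692) = 7.2°, dipping toward SE (azimuth ≈ 138°).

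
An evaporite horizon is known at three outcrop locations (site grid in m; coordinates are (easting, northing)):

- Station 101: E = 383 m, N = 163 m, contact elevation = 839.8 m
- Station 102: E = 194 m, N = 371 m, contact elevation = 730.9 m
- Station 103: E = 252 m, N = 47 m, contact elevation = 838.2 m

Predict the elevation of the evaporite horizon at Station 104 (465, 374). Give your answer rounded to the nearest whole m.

802 m

Two edge vectors: Station 101→Station 102 = (-189, 208, -108.9), Station 101→Station 103 = (-131, -116, -1.6).
Normal n = (Station 101→Station 102) × (Station 101→Station 103) = (-12965.2, 13963.5, 49172).
So ∂z/∂E = −n_x/n_z = 0.26367 and ∂z/∂N = −n_y/n_z = −0.28397.
Intercept c from Station 101: 839.8 − 100.99 + 46.29 = 785.10.
At (465, 374): z = 122.6 − 106.2 + 785.10 = 801.5 m.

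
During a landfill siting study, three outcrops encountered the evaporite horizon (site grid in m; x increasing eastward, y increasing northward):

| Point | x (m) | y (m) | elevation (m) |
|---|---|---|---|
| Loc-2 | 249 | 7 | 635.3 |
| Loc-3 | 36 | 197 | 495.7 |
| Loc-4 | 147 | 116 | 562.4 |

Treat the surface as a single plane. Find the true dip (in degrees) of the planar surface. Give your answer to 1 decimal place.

26.1°

Two edge vectors: Loc-2→Loc-3 = (-213, 190, -139.6), Loc-2→Loc-4 = (-102, 109, -72.9).
Normal n = (Loc-2→Loc-3) × (Loc-2→Loc-4) = (1365.4, -1288.5, -3837).
So ∂z/∂x = −n_x/n_z = 0.35585 and ∂z/∂y = −n_y/n_z = −0.33581.
Gradient magnitude |∇z| = √(a² + b²) = √(0.12663 + 0.11277) = 0.48928.
True dip = arctan(0.48928) = 26.1°, dipping toward NW (azimuth ≈ 313°).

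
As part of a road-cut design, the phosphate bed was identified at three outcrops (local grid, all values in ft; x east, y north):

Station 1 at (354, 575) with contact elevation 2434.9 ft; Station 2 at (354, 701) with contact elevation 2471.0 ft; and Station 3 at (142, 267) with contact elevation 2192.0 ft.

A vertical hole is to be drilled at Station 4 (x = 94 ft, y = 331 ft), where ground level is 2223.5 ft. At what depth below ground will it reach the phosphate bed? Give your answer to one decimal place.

48.2 ft

Two edge vectors: Station 1→Station 2 = (0, 126, 36.1), Station 1→Station 3 = (-212, -308, -242.9).
Normal n = (Station 1→Station 2) × (Station 1→Station 3) = (-19486.6, -7653.2, 26712).
So ∂z/∂x = −n_x/n_z = 0.72951 and ∂z/∂y = −n_y/n_z = 0.28651.
Intercept c from Station 1: 2434.9 − 258.25 − 164.74 = 2011.91.
At (94, 331): z_contact = 68.57 + 94.83 + 2011.91 = 2175.32 ft.
Depth below ground = 2223.5 − 2175.32 = 48.2 ft.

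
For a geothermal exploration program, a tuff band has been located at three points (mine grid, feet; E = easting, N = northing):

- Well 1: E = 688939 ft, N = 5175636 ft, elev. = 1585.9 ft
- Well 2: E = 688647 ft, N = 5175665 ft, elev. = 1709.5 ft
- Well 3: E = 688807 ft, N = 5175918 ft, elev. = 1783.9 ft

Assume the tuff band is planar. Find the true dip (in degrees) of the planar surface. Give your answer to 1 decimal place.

Two edge vectors: Well 1→Well 2 = (-292, 29, 123.6), Well 1→Well 3 = (-132, 282, 198).
Normal n = (Well 1→Well 2) × (Well 1→Well 3) = (-29113.2, 41500.8, -78516).
So ∂z/∂E = −n_x/n_z = −0.37079 and ∂z/∂N = −n_y/n_z = 0.52856.
Gradient magnitude |∇z| = √(a² + b²) = √(0.13749 + 0.27938) = 0.64565.
True dip = arctan(0.64565) = 32.8°, dipping toward SE (azimuth ≈ 145°).

32.8°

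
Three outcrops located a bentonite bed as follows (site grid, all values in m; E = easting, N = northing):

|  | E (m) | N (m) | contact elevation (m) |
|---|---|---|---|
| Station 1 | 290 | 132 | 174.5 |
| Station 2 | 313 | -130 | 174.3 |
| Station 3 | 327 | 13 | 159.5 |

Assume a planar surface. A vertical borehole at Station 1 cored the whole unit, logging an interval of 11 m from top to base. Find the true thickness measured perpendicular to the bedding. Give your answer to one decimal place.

Let the plane be z = a·E + b·N + c.
Station 2−Station 1: 23a − 262b = −0.2;  Station 3−Station 1: 37a − 119b = −15.
Solving gives a = −0.56148, b = −0.04853.
|∇z| = √(a²+b²) = 0.56357, so dip δ = arctan(0.56357) = 29.40°.
True thickness = vertical thickness × cos δ = 11 × cos 29.40° = 9.6 m.

9.6 m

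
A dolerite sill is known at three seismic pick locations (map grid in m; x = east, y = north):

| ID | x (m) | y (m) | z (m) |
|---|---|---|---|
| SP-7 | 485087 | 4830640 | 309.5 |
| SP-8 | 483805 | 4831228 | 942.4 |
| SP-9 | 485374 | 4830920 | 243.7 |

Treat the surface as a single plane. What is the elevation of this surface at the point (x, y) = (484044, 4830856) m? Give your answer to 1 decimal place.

Let the plane be z = a·x + b·y + c.
SP-8−SP-7: −1282a + 588b = 632.9;  SP-9−SP-7: 287a + 280b = −65.8.
Solving gives a = −0.409126121, b = 0.184354274.
Then c = 309.5 − a·485087 − b·4830640 = −691777.87.
At (484044, 4830856): z = −198035.0 + 890589.0 − 691777.87 = 776.0 m.

776.0 m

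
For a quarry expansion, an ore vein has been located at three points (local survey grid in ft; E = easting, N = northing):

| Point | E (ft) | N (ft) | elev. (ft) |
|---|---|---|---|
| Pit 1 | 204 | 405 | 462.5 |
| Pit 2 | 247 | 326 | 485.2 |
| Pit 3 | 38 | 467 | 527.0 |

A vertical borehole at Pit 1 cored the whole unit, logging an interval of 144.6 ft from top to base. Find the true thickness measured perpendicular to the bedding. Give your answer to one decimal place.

Let the plane be z = a·E + b·N + c.
Pit 2−Pit 1: 43a − 79b = 22.7;  Pit 3−Pit 1: −166a + 62b = 64.5.
Solving gives a = −0.62241, b = −0.62612.
|∇z| = √(a²+b²) = 0.88285, so dip δ = arctan(0.88285) = 41.44°.
True thickness = vertical thickness × cos δ = 144.6 × cos 41.44° = 108.4 ft.

108.4 ft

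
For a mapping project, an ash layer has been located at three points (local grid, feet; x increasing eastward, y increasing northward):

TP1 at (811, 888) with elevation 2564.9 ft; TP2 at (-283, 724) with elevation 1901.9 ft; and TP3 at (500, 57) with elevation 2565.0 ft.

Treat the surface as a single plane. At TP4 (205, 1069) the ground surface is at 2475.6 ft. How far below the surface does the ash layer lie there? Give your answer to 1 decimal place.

Two edge vectors: TP1→TP2 = (-1094, -164, -663), TP1→TP3 = (-311, -831, 0.1).
Normal n = (TP1→TP2) × (TP1→TP3) = (-550969.4, 206302.4, 858110).
So ∂z/∂x = −n_x/n_z = 0.642073 and ∂z/∂y = −n_y/n_z = −0.240415.
Intercept c from TP1: 2564.9 − 520.72 + 213.49 = 2257.67.
At (205, 1069): z_contact = 131.62 − 257.00 + 2257.67 = 2132.29 ft.
Depth below ground = 2475.6 − 2132.29 = 343.3 ft.

343.3 ft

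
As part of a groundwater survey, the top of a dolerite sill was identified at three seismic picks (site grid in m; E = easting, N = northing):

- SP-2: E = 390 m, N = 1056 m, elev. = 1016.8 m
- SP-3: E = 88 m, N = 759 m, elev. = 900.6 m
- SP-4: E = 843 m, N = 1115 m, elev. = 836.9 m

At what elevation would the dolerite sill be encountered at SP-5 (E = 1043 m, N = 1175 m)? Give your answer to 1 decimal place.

Two edge vectors: SP-2→SP-3 = (-302, -297, -116.2), SP-2→SP-4 = (453, 59, -179.9).
Normal n = (SP-2→SP-3) × (SP-2→SP-4) = (60286.1, -106968.4, 116723).
So ∂z/∂E = −n_x/n_z = −0.516489 and ∂z/∂N = −n_y/n_z = 0.916429.
Intercept c from SP-2: 1016.8 + 201.43 − 967.75 = 250.48.
At (1043, 1175): z = −538.7 + 1076.8 + 250.48 = 788.6 m.

788.6 m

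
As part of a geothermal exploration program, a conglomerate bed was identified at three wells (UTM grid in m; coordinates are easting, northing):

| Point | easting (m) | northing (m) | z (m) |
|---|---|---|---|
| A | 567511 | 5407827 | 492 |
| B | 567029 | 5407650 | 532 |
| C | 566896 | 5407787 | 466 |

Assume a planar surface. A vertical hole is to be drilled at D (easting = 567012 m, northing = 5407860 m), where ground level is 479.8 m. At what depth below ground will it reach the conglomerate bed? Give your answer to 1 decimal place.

36.0 m

Two edge vectors: A→B = (-482, -177, 40), A→C = (-615, -40, -26).
Normal n = (A→B) × (A→C) = (6202, -37132, -89575).
So ∂z/∂easting = −n_x/n_z = 0.069238069 and ∂z/∂northing = −n_y/n_z = −0.414535306.
Intercept c from A: 492 − 39293.37 + 2241735.22 = 2202933.85.
At (567012, 5407860): z_contact = 39258.82 − 2241748.90 + 2202933.85 = 443.77 m.
Depth below ground = 479.8 − 443.77 = 36.0 m.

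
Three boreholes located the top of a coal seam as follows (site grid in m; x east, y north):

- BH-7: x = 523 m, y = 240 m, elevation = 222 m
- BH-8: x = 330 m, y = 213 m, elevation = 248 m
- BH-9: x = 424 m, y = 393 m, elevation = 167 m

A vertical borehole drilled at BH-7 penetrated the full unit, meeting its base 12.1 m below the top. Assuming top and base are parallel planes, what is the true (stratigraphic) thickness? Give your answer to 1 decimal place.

Let the plane be z = a·x + b·y + c.
BH-8−BH-7: −193a − 27b = 26;  BH-9−BH-7: −99a + 153b = −55.
Solving gives a = −0.07742, b = −0.40957.
|∇z| = √(a²+b²) = 0.41682, so dip δ = arctan(0.41682) = 22.63°.
True thickness = vertical thickness × cos δ = 12.1 × cos 22.63° = 11.2 m.

11.2 m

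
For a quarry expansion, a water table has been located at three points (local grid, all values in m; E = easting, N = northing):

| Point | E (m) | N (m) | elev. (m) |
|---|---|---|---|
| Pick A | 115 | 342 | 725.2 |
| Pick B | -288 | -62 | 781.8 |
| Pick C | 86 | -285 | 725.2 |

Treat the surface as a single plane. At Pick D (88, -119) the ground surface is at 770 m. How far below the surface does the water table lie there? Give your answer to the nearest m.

Let the plane be z = a·E + b·N + c.
Pick B−Pick A: −403a − 404b = 56.6;  Pick C−Pick A: −29a − 627b = 0.
Solving gives a = −0.14728, b = 0.00681.
Then c = 725.2 − a·115 − b·342 = 739.81.
At (88, -119): z_contact = −13.0 − 0.8 + 739.81 = 726.0 m.
Depth below ground = 770 − 726.0 = 44 m.

44 m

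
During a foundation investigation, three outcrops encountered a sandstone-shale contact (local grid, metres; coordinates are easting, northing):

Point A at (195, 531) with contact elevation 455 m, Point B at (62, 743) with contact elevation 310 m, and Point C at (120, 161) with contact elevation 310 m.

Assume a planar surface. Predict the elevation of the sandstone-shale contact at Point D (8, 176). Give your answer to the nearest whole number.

Two edge vectors: Point A→Point B = (-133, 212, -145), Point A→Point C = (-75, -370, -145).
Normal n = (Point A→Point B) × (Point A→Point C) = (-84390, -8410, 65110).
So ∂z/∂easting = −n_x/n_z = 1.29611 and ∂z/∂northing = −n_y/n_z = 0.12917.
Intercept c from Point A: 455 − 252.74 − 68.59 = 133.67.
At (8, 176): z = 10.4 + 22.7 + 133.67 = 166.8 m.

167 m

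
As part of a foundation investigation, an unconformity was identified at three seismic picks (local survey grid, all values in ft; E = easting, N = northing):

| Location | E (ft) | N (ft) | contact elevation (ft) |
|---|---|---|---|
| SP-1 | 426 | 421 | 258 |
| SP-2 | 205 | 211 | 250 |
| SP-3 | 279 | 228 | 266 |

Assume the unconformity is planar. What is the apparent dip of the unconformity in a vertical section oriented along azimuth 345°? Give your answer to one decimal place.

Let the plane be z = a·E + b·N + c.
SP-2−SP-1: −221a − 210b = −8;  SP-3−SP-1: −147a − 193b = 8.
Solving gives a = 0.27361, b = −0.24985.
Unit vector along 345° is (sin 345°, cos 345°) = (-0.2588, 0.9659).
Slope in that direction = a·(-0.2588) + b·(0.9659) = −0.31215.
Apparent dip = arctan|0.31215| = 17.3° (true dip is 20.3°, so apparent ≤ true as expected).

17.3°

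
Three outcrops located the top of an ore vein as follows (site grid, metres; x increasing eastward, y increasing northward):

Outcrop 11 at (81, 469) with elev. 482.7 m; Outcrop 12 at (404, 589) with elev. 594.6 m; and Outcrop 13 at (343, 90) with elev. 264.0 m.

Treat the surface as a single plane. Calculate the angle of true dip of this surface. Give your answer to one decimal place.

33.3°

Two edge vectors: Outcrop 11→Outcrop 12 = (323, 120, 111.9), Outcrop 11→Outcrop 13 = (262, -379, -218.7).
Normal n = (Outcrop 11→Outcrop 12) × (Outcrop 11→Outcrop 13) = (16166.1, 99957.9, -153857).
So ∂z/∂x = −n_x/n_z = 0.10507 and ∂z/∂y = −n_y/n_z = 0.64968.
Gradient magnitude |∇z| = √(a² + b²) = √(0.01104 + 0.42208) = 0.65812.
True dip = arctan(0.65812) = 33.3°, dipping toward S (azimuth ≈ 189°).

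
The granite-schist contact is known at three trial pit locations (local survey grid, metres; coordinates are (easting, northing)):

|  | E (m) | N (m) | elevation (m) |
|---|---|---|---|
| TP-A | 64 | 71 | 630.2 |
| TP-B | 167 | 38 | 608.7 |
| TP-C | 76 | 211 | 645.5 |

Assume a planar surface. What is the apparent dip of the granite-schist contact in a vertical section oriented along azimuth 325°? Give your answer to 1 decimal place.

11.2°

Two edge vectors: TP-A→TP-B = (103, -33, -21.5), TP-A→TP-C = (12, 140, 15.3).
Normal n = (TP-A→TP-B) × (TP-A→TP-C) = (2505.1, -1833.9, 14816).
So ∂z/∂E = −n_x/n_z = −0.16908 and ∂z/∂N = −n_y/n_z = 0.12378.
Unit vector along 325° is (sin 325°, cos 325°) = (-0.5736, 0.8192).
Slope in that direction = a·(-0.5736) + b·(0.8192) = 0.19837.
Apparent dip = arctan|0.19837| = 11.2° (true dip is 11.8°, so apparent ≤ true as expected).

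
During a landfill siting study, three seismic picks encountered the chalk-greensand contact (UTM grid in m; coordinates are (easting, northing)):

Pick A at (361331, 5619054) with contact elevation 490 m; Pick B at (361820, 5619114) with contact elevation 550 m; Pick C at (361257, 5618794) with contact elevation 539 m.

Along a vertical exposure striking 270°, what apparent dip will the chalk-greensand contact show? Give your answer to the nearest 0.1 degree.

8.6°

Two edge vectors: Pick A→Pick B = (489, 60, 60), Pick A→Pick C = (-74, -260, 49).
Normal n = (Pick A→Pick B) × (Pick A→Pick C) = (18540, -28401, -122700).
So ∂z/∂E = −n_x/n_z = 0.15110 and ∂z/∂N = −n_y/n_z = −0.23147.
Unit vector along 270° is (sin 270°, cos 270°) = (-1.0000, -0.0000).
Slope in that direction = a·(-1.0000) + b·(-0.0000) = −0.15110.
Apparent dip = arctan|0.15110| = 8.6° (true dip is 15.5°, so apparent ≤ true as expected).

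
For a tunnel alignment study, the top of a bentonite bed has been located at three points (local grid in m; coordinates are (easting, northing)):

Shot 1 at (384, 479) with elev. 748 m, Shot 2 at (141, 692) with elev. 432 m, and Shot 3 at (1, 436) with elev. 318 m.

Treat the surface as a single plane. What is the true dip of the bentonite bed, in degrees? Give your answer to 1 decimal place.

Two edge vectors: Shot 1→Shot 2 = (-243, 213, -316), Shot 1→Shot 3 = (-383, -43, -430).
Normal n = (Shot 1→Shot 2) × (Shot 1→Shot 3) = (-105178, 16538, 92028).
So ∂z/∂E = −n_x/n_z = 1.14289 and ∂z/∂N = −n_y/n_z = −0.17971.
Gradient magnitude |∇z| = √(a² + b²) = √(1.30620 + 0.03229) = 1.15693.
True dip = arctan(1.15693) = 49.2°, dipping toward W (azimuth ≈ 279°).

49.2°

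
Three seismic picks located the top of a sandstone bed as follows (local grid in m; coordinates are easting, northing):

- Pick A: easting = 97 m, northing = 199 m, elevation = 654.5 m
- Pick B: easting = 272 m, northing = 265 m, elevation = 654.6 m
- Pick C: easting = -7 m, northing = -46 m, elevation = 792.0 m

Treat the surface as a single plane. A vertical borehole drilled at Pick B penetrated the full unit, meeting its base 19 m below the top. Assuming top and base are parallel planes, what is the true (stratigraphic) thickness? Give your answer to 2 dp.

Two edge vectors: Pick A→Pick B = (175, 66, 0.1), Pick A→Pick C = (-104, -245, 137.5).
Normal n = (Pick A→Pick B) × (Pick A→Pick C) = (9099.5, -24072.9, -36011).
So ∂z/∂easting = −n_x/n_z = 0.25269 and ∂z/∂northing = −n_y/n_z = −0.66849.
|∇z| = √(a²+b²) = 0.71465, so dip δ = arctan(0.71465) = 35.55°.
True thickness = vertical thickness × cos δ = 19 × cos 35.55° = 15.46 m.

15.46 m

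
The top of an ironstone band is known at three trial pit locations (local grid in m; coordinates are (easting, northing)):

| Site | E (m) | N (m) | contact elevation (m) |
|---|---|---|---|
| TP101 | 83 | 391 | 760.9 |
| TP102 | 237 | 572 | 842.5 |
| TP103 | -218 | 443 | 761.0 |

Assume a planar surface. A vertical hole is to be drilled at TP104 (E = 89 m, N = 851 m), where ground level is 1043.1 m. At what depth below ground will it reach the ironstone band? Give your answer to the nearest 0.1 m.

100.9 m

Let the plane be z = a·E + b·N + c.
TP102−TP101: 154a + 181b = 81.6;  TP103−TP101: −301a + 52b = 0.1.
Solving gives a = 0.06761, b = 0.39330.
Then c = 760.9 − a·83 − b·391 = 601.51.
At (89, 851): z_contact = 6.02 + 334.70 + 601.51 = 942.22 m.
Depth below ground = 1043.1 − 942.22 = 100.9 m.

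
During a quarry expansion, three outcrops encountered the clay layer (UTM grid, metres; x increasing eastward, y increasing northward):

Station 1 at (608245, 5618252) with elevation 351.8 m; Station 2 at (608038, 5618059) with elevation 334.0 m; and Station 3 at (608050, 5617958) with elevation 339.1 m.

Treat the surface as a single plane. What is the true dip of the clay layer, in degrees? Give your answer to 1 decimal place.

Let the plane be z = a·x + b·y + c.
Station 2−Station 1: −207a − 193b = −17.8;  Station 3−Station 1: −195a − 294b = −12.7.
Solving gives a = 0.11980, b = −0.03626.
Gradient magnitude |∇z| = √(a² + b²) = √(0.01435 + 0.00131) = 0.12517.
True dip = arctan(0.12517) = 7.1°, dipping toward WNW (azimuth ≈ 287°).

7.1°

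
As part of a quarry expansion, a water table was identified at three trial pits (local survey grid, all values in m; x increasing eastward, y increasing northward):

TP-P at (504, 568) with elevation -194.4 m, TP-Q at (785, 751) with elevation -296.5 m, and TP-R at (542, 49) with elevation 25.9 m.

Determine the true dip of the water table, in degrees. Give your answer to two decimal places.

23.68°

Let the plane be z = a·x + b·y + c.
TP-Q−TP-P: 281a + 183b = −102.1;  TP-R−TP-P: 38a − 519b = 220.3.
Solving gives a = −0.08296, b = −0.43054.
Gradient magnitude |∇z| = √(a² + b²) = √(0.00688 + 0.18537) = 0.43846.
True dip = arctan(0.43846) = 23.68°, dipping toward N (azimuth ≈ 011°).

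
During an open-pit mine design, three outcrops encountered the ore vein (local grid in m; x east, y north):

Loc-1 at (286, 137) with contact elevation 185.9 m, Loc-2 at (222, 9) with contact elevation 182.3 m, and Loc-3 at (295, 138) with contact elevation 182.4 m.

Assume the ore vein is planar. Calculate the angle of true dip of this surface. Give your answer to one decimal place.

25.5°

Let the plane be z = a·x + b·y + c.
Loc-2−Loc-1: −64a − 128b = −3.6;  Loc-3−Loc-1: 9a + 1b = −3.5.
Solving gives a = −0.41507, b = 0.23566.
Gradient magnitude |∇z| = √(a² + b²) = √(0.17229 + 0.05554) = 0.47731.
True dip = arctan(0.47731) = 25.5°, dipping toward ESE (azimuth ≈ 120°).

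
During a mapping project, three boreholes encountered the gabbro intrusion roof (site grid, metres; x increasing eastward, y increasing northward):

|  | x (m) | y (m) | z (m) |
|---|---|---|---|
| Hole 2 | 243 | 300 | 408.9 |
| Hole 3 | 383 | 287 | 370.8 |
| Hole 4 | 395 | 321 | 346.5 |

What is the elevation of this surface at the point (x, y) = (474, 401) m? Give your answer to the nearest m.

Two edge vectors: Hole 2→Hole 3 = (140, -13, -38.1), Hole 2→Hole 4 = (152, 21, -62.4).
Normal n = (Hole 2→Hole 3) × (Hole 2→Hole 4) = (1611.3, 2944.8, 4916).
So ∂z/∂x = −n_x/n_z = −0.32777 and ∂z/∂y = −n_y/n_z = −0.59902.
Intercept c from Hole 2: 408.9 + 79.65 + 179.71 = 668.25.
At (474, 401): z = −155.4 − 240.2 + 668.25 = 272.7 m.

273 m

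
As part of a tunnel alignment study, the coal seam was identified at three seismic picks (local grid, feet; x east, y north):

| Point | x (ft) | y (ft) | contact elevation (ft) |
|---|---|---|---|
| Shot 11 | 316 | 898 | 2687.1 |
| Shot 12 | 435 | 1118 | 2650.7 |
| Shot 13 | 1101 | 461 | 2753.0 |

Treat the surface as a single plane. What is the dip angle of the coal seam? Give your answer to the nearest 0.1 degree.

Let the plane be z = a·x + b·y + c.
Shot 12−Shot 11: 119a + 220b = −36.4;  Shot 13−Shot 11: 785a − 437b = 65.9.
Solving gives a = −0.00627, b = −0.16206.
Gradient magnitude |∇z| = √(a² + b²) = √(0.00004 + 0.02626) = 0.16218.
True dip = arctan(0.16218) = 9.2°, dipping toward N (azimuth ≈ 002°).

9.2°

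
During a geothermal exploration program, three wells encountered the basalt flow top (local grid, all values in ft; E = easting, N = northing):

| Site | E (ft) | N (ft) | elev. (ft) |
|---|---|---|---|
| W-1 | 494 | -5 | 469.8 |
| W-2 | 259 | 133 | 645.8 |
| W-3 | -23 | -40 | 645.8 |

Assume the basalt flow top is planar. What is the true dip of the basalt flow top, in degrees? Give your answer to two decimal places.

Two edge vectors: W-1→W-2 = (-235, 138, 176), W-1→W-3 = (-517, -35, 176).
Normal n = (W-1→W-2) × (W-1→W-3) = (30448, -49632, 79571).
So ∂z/∂E = −n_x/n_z = −0.38265 and ∂z/∂N = −n_y/n_z = 0.62374.
Gradient magnitude |∇z| = √(a² + b²) = √(0.14642 + 0.38906) = 0.73177.
True dip = arctan(0.73177) = 36.20°, dipping toward SSE (azimuth ≈ 148°).

36.20°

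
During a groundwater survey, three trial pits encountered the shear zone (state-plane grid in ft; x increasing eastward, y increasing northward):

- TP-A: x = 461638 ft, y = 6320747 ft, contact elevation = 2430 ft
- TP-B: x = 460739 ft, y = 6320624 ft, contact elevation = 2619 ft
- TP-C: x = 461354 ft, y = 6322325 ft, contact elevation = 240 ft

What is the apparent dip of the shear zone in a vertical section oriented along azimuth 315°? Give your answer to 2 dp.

Let the plane be z = a·x + b·y + c.
TP-B−TP-A: −899a − 123b = 189;  TP-C−TP-A: −284a + 1578b = −2190.
Solving gives a = −0.01986, b = −1.39141.
Unit vector along 315° is (sin 315°, cos 315°) = (-0.7071, 0.7071).
Slope in that direction = a·(-0.7071) + b·(0.7071) = −0.96983.
Apparent dip = arctan|0.96983| = 44.12° (true dip is 54.3°, so apparent ≤ true as expected).

44.12°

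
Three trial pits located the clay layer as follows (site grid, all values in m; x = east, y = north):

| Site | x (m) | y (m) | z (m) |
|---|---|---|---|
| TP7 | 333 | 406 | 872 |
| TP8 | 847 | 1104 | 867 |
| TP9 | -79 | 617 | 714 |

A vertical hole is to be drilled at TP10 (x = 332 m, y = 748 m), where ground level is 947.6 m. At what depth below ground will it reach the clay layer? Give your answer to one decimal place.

147.8 m

Two edge vectors: TP7→TP8 = (514, 698, -5), TP7→TP9 = (-412, 211, -158).
Normal n = (TP7→TP8) × (TP7→TP9) = (-109229, 83272, 396030).
So ∂z/∂x = −n_x/n_z = 0.275810 and ∂z/∂y = −n_y/n_z = −0.210267.
Intercept c from TP7: 872 − 91.84 + 85.37 = 865.52.
At (332, 748): z_contact = 91.57 − 157.28 + 865.52 = 799.81 m.
Depth below ground = 947.6 − 799.81 = 147.8 m.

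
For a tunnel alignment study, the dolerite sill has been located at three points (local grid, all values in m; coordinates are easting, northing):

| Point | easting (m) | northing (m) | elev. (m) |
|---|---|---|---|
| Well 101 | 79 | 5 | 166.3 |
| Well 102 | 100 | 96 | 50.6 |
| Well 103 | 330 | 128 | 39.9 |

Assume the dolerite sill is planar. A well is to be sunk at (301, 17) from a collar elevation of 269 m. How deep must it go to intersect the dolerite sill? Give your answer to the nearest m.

Let the plane be z = a·easting + b·northing + c.
Well 102−Well 101: 21a + 91b = −115.7;  Well 103−Well 101: 251a + 123b = −126.4.
Solving gives a = 0.13470, b = −1.30251.
Then c = 166.3 − a·79 − b·5 = 162.17.
At (301, 17): z_contact = 40.5 − 22.1 + 162.17 = 180.6 m.
Depth below ground = 269 − 180.6 = 88 m.

88 m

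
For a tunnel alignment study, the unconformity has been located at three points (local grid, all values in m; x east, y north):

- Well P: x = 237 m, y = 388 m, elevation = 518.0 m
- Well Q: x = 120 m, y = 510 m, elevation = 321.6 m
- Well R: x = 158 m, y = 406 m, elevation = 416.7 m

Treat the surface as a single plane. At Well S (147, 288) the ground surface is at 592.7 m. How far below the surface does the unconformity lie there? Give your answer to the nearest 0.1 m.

131.5 m

Let the plane be z = a·x + b·y + c.
Well Q−Well P: −117a + 122b = −196.4;  Well R−Well P: −79a + 18b = −101.3.
Solving gives a = 1.17146, b = −0.48639.
Then c = 518 − a·237 − b·388 = 429.08.
At (147, 288): z_contact = 172.20 − 140.08 + 429.08 = 461.21 m.
Depth below ground = 592.7 − 461.21 = 131.5 m.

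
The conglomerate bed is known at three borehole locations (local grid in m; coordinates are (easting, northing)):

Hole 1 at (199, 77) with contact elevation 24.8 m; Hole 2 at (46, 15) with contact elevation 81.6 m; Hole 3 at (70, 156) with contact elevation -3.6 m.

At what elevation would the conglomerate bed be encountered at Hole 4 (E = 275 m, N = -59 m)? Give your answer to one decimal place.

93.5 m

Let the plane be z = a·E + b·N + c.
Hole 2−Hole 1: −153a − 62b = 56.8;  Hole 3−Hole 1: −129a + 79b = −28.4.
Solving gives a = −0.13574, b = −0.58115.
Then c = 24.8 − a·199 − b·77 = 96.56.
At (275, -59): z = −37.3 + 34.3 + 96.56 = 93.5 m.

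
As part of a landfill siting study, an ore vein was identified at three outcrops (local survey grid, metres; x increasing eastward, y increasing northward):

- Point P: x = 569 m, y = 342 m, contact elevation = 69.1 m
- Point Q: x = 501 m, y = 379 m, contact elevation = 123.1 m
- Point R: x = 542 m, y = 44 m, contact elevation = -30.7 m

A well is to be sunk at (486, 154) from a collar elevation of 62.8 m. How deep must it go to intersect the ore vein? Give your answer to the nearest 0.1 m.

18.2 m

Let the plane be z = a·x + b·y + c.
Point Q−Point P: −68a + 37b = 54;  Point R−Point P: −27a − 298b = −99.8.
Solving gives a = −0.58314, b = 0.38773.
Then c = 69.1 − a·569 − b·342 = 268.30.
At (486, 154): z_contact = −283.41 + 59.71 + 268.30 = 44.61 m.
Depth below ground = 62.8 − 44.61 = 18.2 m.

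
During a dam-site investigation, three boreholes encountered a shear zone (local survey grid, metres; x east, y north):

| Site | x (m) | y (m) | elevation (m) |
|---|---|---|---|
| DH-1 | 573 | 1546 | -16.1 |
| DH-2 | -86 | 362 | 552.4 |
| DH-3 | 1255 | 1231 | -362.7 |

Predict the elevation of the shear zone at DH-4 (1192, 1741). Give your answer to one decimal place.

Let the plane be z = a·x + b·y + c.
DH-2−DH-1: −659a − 1184b = 568.5;  DH-3−DH-1: 682a − 315b = −346.6.
Solving gives a = −0.580699, b = −0.156942.
Then c = -16.1 − a·573 − b·1546 = 559.27.
At (1192, 1741): z = −692.2 − 273.2 + 559.27 = -406.2 m.

-406.2 m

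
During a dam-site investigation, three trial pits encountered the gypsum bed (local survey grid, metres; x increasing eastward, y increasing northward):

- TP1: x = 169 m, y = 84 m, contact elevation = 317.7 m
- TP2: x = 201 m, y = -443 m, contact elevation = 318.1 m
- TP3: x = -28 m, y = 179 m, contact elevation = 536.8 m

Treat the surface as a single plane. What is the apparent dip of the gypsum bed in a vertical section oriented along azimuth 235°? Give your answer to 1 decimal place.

Two edge vectors: TP1→TP2 = (32, -527, 0.4), TP1→TP3 = (-197, 95, 219.1).
Normal n = (TP1→TP2) × (TP1→TP3) = (-115503.7, -7090, -100779).
So ∂z/∂x = −n_x/n_z = −1.14611 and ∂z/∂y = −n_y/n_z = −0.07035.
Unit vector along 235° is (sin 235°, cos 235°) = (-0.8192, -0.5736).
Slope in that direction = a·(-0.8192) + b·(-0.5736) = 0.97919.
Apparent dip = arctan|0.97919| = 44.4° (true dip is 48.9°, so apparent ≤ true as expected).

44.4°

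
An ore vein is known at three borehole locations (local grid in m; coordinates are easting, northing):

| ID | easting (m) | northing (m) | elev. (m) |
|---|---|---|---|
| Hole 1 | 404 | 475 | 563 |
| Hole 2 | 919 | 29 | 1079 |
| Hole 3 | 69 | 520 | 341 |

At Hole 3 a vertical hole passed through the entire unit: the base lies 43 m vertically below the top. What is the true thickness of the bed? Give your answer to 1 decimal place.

34.3 m

Two edge vectors: Hole 1→Hole 2 = (515, -446, 516), Hole 1→Hole 3 = (-335, 45, -222).
Normal n = (Hole 1→Hole 2) × (Hole 1→Hole 3) = (75792, -58530, -126235).
So ∂z/∂easting = −n_x/n_z = 0.60040 and ∂z/∂northing = −n_y/n_z = −0.46366.
|∇z| = √(a²+b²) = 0.75859, so dip δ = arctan(0.75859) = 37.18°.
True thickness = vertical thickness × cos δ = 43 × cos 37.18° = 34.3 m.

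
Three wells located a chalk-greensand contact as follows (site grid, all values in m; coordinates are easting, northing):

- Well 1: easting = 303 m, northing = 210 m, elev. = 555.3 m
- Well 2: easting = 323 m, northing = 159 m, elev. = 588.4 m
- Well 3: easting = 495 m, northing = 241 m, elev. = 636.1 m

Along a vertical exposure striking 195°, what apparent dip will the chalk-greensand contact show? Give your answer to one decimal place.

17.3°

Two edge vectors: Well 1→Well 2 = (20, -51, 33.1), Well 1→Well 3 = (192, 31, 80.8).
Normal n = (Well 1→Well 2) × (Well 1→Well 3) = (-5146.9, 4739.2, 10412).
So ∂z/∂easting = −n_x/n_z = 0.49432 and ∂z/∂northing = −n_y/n_z = −0.45517.
Unit vector along 195° is (sin 195°, cos 195°) = (-0.2588, -0.9659).
Slope in that direction = a·(-0.2588) + b·(-0.9659) = 0.31172.
Apparent dip = arctan|0.31172| = 17.3° (true dip is 33.9°, so apparent ≤ true as expected).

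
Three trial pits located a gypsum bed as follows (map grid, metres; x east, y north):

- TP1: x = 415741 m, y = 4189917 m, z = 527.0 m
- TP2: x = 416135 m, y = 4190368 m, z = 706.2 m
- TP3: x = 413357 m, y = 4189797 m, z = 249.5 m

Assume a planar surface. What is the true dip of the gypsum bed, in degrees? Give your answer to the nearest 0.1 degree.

Two edge vectors: TP1→TP2 = (394, 451, 179.2), TP1→TP3 = (-2384, -120, -277.5).
Normal n = (TP1→TP2) × (TP1→TP3) = (-103648.5, -317877.8, 1027904).
So ∂z/∂x = −n_x/n_z = 0.10083 and ∂z/∂y = −n_y/n_z = 0.30925.
Gradient magnitude |∇z| = √(a² + b²) = √(0.01017 + 0.09563) = 0.32527.
True dip = arctan(0.32527) = 18.0°, dipping toward SSW (azimuth ≈ 198°).

18.0°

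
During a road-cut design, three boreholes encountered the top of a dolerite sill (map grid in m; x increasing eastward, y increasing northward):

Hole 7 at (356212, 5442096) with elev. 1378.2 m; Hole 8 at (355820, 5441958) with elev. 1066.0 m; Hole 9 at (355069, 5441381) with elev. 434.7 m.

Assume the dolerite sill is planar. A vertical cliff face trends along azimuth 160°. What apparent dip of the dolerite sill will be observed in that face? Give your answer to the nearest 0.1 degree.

9.1°

Let the plane be z = a·x + b·y + c.
Hole 8−Hole 7: −392a − 138b = −312.2;  Hole 9−Hole 7: −1143a − 715b = −943.5.
Solving gives a = 0.75906, b = 0.10614.
Unit vector along 160° is (sin 160°, cos 160°) = (0.3420, -0.9397).
Slope in that direction = a·(0.3420) + b·(-0.9397) = 0.15987.
Apparent dip = arctan|0.15987| = 9.1° (true dip is 37.5°, so apparent ≤ true as expected).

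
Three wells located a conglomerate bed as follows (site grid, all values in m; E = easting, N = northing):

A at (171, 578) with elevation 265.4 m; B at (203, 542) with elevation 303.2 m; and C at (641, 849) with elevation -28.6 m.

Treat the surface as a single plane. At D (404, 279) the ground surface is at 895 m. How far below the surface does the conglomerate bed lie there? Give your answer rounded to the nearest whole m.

Two edge vectors: A→B = (32, -36, 37.8), A→C = (470, 271, -294).
Normal n = (A→B) × (A→C) = (340.2, 27174, 25592).
So ∂z/∂E = −n_x/n_z = −0.01329 and ∂z/∂N = −n_y/n_z = −1.06182.
Intercept c from A: 265.4 + 2.27 + 613.73 = 881.40.
At (404, 279): z_contact = −5.4 − 296.2 + 881.40 = 579.8 m.
Depth below ground = 895 − 579.8 = 315 m.

315 m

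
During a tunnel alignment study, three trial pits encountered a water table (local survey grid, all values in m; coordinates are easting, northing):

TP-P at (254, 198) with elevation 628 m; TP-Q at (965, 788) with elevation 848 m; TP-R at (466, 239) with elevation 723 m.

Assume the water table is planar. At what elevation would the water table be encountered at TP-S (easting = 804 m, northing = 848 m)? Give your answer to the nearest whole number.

756 m

Let the plane be z = a·easting + b·northing + c.
TP-Q−TP-P: 711a + 590b = 220;  TP-R−TP-P: 212a + 41b = 95.
Solving gives a = 0.49026, b = −0.21792.
Then c = 628 − a·254 − b·198 = 546.62.
At (804, 848): z = 394.2 − 184.8 + 546.62 = 756.0 m.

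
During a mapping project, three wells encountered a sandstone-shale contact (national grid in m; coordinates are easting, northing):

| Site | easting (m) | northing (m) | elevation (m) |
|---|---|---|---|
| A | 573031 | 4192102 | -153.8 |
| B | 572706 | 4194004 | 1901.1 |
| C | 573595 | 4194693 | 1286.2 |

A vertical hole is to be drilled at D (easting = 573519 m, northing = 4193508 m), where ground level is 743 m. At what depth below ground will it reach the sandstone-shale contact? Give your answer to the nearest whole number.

Let the plane be z = a·easting + b·northing + c.
B−A: −325a + 1902b = 2054.9;  C−A: 564a + 2591b = 1440.
Solving gives a = −1.35019942, b = 0.84967676.
Then c = -153.8 − a·573031 − b·4192102 = −2788379.30.
At (573519, 4193508): z_contact = −774365.0 + 3563126.3 − 2788379.30 = 381.9 m.
Depth below ground = 743 − 381.9 = 361 m.

361 m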